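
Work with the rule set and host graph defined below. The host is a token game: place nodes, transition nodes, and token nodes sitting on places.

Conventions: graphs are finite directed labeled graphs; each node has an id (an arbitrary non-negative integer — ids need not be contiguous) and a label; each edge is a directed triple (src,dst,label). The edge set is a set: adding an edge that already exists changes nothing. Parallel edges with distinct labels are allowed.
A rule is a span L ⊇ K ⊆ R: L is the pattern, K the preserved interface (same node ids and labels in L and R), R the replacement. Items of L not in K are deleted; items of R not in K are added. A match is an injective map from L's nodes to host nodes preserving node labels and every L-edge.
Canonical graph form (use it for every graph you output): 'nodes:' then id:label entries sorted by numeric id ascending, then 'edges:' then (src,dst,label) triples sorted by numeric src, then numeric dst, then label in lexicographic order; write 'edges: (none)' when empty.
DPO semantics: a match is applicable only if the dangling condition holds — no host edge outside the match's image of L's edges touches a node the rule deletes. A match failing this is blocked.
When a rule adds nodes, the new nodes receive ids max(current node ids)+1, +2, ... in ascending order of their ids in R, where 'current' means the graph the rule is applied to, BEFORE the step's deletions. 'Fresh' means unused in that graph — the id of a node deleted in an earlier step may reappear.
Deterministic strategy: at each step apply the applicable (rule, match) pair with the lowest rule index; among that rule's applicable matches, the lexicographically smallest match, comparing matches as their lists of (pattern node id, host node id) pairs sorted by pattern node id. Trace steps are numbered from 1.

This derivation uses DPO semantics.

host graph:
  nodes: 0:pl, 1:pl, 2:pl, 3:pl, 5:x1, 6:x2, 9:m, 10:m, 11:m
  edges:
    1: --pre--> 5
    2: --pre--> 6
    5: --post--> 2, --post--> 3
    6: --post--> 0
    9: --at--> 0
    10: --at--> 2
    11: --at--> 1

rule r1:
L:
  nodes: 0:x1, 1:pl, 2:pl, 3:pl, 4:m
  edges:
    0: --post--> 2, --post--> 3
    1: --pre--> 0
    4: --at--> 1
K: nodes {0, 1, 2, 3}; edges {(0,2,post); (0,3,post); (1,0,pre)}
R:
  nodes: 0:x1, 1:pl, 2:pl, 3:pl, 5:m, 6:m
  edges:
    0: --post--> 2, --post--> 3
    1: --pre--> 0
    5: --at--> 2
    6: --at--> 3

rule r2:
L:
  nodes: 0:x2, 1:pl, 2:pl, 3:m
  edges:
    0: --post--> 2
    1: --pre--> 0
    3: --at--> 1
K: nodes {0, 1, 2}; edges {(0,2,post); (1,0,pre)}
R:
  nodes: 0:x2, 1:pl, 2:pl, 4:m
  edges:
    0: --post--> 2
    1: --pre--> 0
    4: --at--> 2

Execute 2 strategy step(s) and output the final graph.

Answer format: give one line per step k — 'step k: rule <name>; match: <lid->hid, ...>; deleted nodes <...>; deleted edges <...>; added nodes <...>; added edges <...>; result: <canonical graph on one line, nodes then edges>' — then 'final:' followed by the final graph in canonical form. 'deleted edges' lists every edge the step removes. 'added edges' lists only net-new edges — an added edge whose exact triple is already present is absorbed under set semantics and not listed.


step 1: rule r1; match: 0->5, 1->1, 2->2, 3->3, 4->11; deleted nodes 11; deleted edges (11,1,at); added nodes 12, 13; added edges (12,2,at); (13,3,at); result: nodes: 0:pl, 1:pl, 2:pl, 3:pl, 5:x1, 6:x2, 9:m, 10:m, 12:m, 13:m edges: (1,5,pre); (2,6,pre); (5,2,post); (5,3,post); (6,0,post); (9,0,at); (10,2,at); (12,2,at); (13,3,at)
step 2: rule r2; match: 0->6, 1->2, 2->0, 3->10; deleted nodes 10; deleted edges (10,2,at); added nodes 14; added edges (14,0,at); result: nodes: 0:pl, 1:pl, 2:pl, 3:pl, 5:x1, 6:x2, 9:m, 12:m, 13:m, 14:m edges: (1,5,pre); (2,6,pre); (5,2,post); (5,3,post); (6,0,post); (9,0,at); (12,2,at); (13,3,at); (14,0,at)
final:
nodes: 0:pl, 1:pl, 2:pl, 3:pl, 5:x1, 6:x2, 9:m, 12:m, 13:m, 14:m
edges: (1,5,pre); (2,6,pre); (5,2,post); (5,3,post); (6,0,post); (9,0,at); (12,2,at); (13,3,at); (14,0,at)


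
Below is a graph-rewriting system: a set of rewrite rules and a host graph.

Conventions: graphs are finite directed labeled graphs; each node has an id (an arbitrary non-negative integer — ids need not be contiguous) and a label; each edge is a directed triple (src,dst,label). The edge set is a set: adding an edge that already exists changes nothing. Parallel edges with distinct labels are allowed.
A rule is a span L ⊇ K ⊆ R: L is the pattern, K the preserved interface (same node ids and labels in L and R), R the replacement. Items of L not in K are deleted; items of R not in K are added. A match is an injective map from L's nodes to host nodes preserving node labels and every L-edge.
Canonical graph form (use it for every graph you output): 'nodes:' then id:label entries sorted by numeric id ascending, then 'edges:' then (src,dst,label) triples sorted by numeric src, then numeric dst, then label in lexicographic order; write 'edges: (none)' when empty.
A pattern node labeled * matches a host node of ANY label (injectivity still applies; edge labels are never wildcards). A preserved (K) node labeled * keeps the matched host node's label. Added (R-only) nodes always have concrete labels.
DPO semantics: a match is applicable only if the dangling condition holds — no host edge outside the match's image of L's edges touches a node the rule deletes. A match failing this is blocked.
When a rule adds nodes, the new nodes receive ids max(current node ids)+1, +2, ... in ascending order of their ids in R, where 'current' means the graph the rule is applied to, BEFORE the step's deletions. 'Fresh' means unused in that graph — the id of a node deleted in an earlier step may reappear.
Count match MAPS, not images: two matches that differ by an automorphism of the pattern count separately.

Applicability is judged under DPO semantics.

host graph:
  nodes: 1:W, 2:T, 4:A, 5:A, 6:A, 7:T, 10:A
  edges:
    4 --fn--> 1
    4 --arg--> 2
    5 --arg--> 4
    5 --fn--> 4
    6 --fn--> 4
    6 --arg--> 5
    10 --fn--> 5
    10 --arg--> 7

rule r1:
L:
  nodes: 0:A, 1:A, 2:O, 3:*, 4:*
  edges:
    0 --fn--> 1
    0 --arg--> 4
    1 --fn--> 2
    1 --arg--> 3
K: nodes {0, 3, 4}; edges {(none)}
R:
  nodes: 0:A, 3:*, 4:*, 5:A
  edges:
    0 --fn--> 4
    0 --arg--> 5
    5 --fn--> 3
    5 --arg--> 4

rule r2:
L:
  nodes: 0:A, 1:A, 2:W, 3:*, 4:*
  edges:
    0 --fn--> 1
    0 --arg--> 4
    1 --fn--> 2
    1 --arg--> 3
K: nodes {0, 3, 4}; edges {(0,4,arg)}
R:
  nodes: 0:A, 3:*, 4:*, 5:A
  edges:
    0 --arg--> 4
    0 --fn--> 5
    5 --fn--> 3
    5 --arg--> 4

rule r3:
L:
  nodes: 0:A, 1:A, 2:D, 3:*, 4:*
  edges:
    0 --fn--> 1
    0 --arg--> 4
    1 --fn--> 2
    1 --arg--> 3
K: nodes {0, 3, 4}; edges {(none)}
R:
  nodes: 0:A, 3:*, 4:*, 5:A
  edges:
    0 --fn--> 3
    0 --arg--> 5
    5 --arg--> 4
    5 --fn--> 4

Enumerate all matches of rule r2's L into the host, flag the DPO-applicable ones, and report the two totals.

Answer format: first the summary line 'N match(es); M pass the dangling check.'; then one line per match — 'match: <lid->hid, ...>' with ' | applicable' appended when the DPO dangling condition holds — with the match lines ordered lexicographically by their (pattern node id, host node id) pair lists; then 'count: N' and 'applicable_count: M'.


1 match(es); 0 pass the dangling check.
match: 0->6, 1->4, 2->1, 3->2, 4->5
count: 1
applicable_count: 0


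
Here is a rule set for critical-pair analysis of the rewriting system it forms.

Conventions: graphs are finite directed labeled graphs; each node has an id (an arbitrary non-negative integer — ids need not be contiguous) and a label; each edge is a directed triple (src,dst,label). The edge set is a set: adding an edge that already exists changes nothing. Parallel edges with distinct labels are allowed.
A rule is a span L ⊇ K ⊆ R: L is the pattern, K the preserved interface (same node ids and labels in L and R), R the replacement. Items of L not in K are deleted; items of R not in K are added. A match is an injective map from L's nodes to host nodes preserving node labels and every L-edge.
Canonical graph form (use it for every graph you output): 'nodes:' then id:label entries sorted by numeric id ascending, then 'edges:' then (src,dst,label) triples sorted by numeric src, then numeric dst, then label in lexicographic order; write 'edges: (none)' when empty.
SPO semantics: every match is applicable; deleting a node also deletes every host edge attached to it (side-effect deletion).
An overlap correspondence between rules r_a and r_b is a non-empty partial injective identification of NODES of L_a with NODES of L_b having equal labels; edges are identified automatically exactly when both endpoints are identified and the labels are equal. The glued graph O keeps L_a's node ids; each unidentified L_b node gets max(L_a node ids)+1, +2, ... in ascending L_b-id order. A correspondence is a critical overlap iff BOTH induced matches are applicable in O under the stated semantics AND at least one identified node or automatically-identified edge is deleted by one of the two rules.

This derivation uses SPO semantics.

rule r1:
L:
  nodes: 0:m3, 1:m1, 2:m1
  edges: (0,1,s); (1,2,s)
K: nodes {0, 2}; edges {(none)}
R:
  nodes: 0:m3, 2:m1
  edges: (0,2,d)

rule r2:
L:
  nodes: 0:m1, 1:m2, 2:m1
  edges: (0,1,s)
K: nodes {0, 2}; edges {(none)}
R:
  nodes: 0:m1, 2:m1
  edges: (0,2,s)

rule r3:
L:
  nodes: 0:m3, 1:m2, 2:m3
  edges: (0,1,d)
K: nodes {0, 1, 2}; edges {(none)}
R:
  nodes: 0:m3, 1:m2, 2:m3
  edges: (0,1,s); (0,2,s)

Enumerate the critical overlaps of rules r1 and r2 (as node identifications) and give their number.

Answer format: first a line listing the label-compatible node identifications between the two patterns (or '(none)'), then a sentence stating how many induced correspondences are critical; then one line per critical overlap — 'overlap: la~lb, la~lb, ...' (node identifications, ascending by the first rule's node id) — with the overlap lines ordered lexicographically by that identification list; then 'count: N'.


label-compatible node identifications between L(r1) and L(r2): 1~0, 1~2, 2~0, 2~2
4 of the induced correspondences are critical overlaps of r1 and r2.
overlap: 1~0
overlap: 1~0, 2~2
overlap: 1~2
overlap: 1~2, 2~0
count: 4


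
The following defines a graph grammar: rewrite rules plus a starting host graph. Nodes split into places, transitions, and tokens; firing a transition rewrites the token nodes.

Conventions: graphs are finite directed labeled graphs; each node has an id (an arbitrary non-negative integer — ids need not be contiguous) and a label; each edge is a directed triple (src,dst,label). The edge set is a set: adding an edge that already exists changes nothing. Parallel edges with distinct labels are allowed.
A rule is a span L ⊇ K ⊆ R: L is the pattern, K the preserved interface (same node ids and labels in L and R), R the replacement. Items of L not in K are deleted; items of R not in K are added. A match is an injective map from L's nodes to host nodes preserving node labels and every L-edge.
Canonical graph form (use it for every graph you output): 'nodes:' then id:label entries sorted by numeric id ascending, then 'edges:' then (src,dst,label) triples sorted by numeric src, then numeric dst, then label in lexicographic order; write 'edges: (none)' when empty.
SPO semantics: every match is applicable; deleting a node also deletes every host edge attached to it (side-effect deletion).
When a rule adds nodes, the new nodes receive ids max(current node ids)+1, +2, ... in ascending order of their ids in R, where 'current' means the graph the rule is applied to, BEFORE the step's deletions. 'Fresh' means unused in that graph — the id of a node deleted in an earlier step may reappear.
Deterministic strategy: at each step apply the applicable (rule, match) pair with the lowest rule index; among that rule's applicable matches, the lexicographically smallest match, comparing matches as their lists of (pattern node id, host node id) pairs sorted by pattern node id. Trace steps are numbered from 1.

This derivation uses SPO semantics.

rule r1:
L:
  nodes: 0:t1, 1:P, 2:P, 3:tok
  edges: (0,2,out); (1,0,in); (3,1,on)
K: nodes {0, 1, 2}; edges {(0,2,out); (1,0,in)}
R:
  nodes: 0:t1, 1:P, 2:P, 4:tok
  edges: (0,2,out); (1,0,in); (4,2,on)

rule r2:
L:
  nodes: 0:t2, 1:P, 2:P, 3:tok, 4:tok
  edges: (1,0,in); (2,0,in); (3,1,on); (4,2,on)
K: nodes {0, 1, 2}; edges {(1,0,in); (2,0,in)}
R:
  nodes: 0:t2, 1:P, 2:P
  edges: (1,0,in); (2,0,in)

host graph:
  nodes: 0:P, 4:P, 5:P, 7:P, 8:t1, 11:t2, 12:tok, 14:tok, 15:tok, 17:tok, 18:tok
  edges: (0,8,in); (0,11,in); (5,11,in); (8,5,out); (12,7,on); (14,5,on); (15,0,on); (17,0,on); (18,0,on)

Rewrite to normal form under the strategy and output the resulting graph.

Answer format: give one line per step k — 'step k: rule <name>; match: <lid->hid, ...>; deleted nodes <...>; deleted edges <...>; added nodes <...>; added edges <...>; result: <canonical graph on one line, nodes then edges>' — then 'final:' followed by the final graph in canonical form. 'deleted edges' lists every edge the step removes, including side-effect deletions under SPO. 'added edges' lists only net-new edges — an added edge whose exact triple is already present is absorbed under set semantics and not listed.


step 1: rule r1; match: 0->8, 1->0, 2->5, 3->15; deleted nodes 15; deleted edges (15,0,on); added nodes 19; added edges (19,5,on); result: nodes: 0:P, 4:P, 5:P, 7:P, 8:t1, 11:t2, 12:tok, 14:tok, 17:tok, 18:tok, 19:tok edges: (0,8,in); (0,11,in); (5,11,in); (8,5,out); (12,7,on); (14,5,on); (17,0,on); (18,0,on); (19,5,on)
step 2: rule r1; match: 0->8, 1->0, 2->5, 3->17; deleted nodes 17; deleted edges (17,0,on); added nodes 20; added edges (20,5,on); result: nodes: 0:P, 4:P, 5:P, 7:P, 8:t1, 11:t2, 12:tok, 14:tok, 18:tok, 19:tok, 20:tok edges: (0,8,in); (0,11,in); (5,11,in); (8,5,out); (12,7,on); (14,5,on); (18,0,on); (19,5,on); (20,5,on)
step 3: rule r1; match: 0->8, 1->0, 2->5, 3->18; deleted nodes 18; deleted edges (18,0,on); added nodes 21; added edges (21,5,on); result: nodes: 0:P, 4:P, 5:P, 7:P, 8:t1, 11:t2, 12:tok, 14:tok, 19:tok, 20:tok, 21:tok edges: (0,8,in); (0,11,in); (5,11,in); (8,5,out); (12,7,on); (14,5,on); (19,5,on); (20,5,on); (21,5,on)
final:
nodes: 0:P, 4:P, 5:P, 7:P, 8:t1, 11:t2, 12:tok, 14:tok, 19:tok, 20:tok, 21:tok
edges: (0,8,in); (0,11,in); (5,11,in); (8,5,out); (12,7,on); (14,5,on); (19,5,on); (20,5,on); (21,5,on)


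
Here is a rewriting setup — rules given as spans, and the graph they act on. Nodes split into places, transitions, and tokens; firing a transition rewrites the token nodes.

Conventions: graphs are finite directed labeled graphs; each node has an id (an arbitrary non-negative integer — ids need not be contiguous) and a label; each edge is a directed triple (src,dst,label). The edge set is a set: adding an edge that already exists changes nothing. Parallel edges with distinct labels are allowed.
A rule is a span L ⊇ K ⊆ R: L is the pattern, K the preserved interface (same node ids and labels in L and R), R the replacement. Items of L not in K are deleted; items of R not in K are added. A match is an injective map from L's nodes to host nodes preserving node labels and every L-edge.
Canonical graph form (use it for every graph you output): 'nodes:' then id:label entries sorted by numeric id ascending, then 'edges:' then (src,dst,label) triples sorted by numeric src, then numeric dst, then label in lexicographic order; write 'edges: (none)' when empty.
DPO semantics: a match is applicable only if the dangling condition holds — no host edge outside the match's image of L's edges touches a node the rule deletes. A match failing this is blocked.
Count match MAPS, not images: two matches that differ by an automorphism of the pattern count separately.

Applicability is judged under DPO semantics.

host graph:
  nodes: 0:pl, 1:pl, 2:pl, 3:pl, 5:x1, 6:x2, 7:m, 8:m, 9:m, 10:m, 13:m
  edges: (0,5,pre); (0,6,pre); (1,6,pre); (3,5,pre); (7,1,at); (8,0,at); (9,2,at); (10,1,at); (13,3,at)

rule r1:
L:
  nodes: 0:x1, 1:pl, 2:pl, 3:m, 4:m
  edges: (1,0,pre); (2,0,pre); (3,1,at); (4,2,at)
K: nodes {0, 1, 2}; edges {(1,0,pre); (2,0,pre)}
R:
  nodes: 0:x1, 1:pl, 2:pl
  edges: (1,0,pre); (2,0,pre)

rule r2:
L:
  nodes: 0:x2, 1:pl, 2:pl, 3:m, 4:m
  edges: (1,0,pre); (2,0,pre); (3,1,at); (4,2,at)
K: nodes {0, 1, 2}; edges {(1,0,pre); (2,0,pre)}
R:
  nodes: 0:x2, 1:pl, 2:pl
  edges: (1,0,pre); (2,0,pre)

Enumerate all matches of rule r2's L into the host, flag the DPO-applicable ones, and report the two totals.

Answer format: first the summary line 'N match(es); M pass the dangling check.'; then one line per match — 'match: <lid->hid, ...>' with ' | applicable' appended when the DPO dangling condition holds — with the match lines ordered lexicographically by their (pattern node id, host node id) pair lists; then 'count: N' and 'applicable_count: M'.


4 match(es); 4 pass the dangling check.
match: 0->6, 1->0, 2->1, 3->8, 4->7 | applicable
match: 0->6, 1->0, 2->1, 3->8, 4->10 | applicable
match: 0->6, 1->1, 2->0, 3->7, 4->8 | applicable
match: 0->6, 1->1, 2->0, 3->10, 4->8 | applicable
count: 4
applicable_count: 4


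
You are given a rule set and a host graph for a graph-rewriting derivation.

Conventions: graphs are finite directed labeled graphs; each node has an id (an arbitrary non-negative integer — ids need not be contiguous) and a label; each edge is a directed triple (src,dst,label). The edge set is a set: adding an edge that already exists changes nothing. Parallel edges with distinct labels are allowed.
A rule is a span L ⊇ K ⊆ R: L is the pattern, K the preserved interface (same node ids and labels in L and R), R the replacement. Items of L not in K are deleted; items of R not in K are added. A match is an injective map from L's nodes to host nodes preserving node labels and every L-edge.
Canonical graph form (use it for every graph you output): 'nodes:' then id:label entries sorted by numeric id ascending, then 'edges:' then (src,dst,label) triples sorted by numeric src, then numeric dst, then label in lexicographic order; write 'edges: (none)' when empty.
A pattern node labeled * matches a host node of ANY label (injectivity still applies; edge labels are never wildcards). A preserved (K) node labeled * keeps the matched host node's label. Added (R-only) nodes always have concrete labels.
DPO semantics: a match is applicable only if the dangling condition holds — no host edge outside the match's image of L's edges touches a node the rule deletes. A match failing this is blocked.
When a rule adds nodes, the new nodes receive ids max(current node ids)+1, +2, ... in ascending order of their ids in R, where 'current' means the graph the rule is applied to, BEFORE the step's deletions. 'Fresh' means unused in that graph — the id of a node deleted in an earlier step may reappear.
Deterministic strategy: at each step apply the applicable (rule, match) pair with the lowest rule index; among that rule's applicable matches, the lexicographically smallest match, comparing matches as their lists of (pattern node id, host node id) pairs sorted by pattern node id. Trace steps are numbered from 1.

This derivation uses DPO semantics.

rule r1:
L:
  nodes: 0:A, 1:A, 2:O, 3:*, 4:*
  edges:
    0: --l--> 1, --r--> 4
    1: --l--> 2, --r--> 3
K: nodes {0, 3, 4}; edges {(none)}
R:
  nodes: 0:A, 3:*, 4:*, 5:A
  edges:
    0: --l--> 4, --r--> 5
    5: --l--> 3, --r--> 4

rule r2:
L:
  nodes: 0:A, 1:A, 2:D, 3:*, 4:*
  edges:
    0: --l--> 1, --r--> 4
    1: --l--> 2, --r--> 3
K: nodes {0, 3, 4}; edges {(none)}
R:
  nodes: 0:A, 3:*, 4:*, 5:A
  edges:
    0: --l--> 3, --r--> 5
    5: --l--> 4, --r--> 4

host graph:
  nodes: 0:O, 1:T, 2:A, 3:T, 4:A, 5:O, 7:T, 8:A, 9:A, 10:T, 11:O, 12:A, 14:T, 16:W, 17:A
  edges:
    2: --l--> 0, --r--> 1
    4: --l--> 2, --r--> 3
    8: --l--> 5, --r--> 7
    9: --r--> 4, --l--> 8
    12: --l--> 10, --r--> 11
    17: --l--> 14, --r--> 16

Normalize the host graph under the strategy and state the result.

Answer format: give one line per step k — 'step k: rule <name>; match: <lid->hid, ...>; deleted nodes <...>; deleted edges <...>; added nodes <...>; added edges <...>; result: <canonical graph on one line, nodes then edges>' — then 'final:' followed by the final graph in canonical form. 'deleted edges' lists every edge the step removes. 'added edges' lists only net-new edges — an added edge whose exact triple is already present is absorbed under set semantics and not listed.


step 1: rule r1; match: 0->4, 1->2, 2->0, 3->1, 4->3; deleted nodes 0, 2; deleted edges (2,0,l); (2,1,r); (4,2,l); (4,3,r); added nodes 18; added edges (4,3,l); (4,18,r); (18,1,l); (18,3,r); result: nodes: 1:T, 3:T, 4:A, 5:O, 7:T, 8:A, 9:A, 10:T, 11:O, 12:A, 14:T, 16:W, 17:A, 18:A edges: (4,3,l); (4,18,r); (8,5,l); (8,7,r); (9,4,r); (9,8,l); (12,10,l); (12,11,r); (17,14,l); (17,16,r); (18,1,l); (18,3,r)
step 2: rule r1; match: 0->9, 1->8, 2->5, 3->7, 4->4; deleted nodes 5, 8; deleted edges (8,5,l); (8,7,r); (9,4,r); (9,8,l); added nodes 19; added edges (9,4,l); (9,19,r); (19,4,r); (19,7,l); result: nodes: 1:T, 3:T, 4:A, 7:T, 9:A, 10:T, 11:O, 12:A, 14:T, 16:W, 17:A, 18:A, 19:A edges: (4,3,l); (4,18,r); (9,4,l); (9,19,r); (12,10,l); (12,11,r); (17,14,l); (17,16,r); (18,1,l); (18,3,r); (19,4,r); (19,7,l)
final:
nodes: 1:T, 3:T, 4:A, 7:T, 9:A, 10:T, 11:O, 12:A, 14:T, 16:W, 17:A, 18:A, 19:A
edges: (4,3,l); (4,18,r); (9,4,l); (9,19,r); (12,10,l); (12,11,r); (17,14,l); (17,16,r); (18,1,l); (18,3,r); (19,4,r); (19,7,l)


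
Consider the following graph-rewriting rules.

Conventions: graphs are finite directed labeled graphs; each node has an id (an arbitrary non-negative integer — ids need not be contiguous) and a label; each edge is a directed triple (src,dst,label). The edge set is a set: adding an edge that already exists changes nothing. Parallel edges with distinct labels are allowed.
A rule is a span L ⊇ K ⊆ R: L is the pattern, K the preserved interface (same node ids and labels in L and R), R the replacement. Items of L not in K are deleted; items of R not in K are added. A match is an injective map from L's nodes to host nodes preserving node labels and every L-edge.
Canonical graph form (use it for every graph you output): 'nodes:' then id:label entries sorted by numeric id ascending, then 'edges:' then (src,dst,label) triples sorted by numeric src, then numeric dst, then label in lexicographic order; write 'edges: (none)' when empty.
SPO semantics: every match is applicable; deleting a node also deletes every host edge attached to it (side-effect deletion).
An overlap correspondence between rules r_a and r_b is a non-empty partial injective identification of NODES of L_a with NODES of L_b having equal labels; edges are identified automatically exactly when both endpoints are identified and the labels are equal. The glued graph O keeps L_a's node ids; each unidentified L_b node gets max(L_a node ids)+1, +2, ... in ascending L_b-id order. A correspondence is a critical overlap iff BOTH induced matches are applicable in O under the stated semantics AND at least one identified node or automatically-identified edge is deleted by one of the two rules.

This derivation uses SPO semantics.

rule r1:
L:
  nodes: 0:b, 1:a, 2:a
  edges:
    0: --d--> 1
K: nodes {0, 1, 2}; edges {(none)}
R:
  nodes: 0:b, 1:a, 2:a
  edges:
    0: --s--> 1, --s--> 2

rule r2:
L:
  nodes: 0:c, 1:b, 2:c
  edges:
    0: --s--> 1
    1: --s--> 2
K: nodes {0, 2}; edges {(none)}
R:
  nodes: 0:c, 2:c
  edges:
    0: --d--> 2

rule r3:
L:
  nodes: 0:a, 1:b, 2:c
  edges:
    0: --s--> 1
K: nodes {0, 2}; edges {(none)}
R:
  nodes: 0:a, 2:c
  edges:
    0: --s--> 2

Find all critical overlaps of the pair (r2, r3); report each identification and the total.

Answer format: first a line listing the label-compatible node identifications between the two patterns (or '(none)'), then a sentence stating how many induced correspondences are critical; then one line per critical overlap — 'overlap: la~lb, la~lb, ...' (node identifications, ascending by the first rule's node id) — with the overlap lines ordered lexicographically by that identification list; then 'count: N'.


label-compatible node identifications between L(r2) and L(r3): 0~2, 1~1, 2~2
3 of the induced correspondences are critical overlaps of r2 and r3.
overlap: 0~2, 1~1
overlap: 1~1
overlap: 1~1, 2~2
count: 3


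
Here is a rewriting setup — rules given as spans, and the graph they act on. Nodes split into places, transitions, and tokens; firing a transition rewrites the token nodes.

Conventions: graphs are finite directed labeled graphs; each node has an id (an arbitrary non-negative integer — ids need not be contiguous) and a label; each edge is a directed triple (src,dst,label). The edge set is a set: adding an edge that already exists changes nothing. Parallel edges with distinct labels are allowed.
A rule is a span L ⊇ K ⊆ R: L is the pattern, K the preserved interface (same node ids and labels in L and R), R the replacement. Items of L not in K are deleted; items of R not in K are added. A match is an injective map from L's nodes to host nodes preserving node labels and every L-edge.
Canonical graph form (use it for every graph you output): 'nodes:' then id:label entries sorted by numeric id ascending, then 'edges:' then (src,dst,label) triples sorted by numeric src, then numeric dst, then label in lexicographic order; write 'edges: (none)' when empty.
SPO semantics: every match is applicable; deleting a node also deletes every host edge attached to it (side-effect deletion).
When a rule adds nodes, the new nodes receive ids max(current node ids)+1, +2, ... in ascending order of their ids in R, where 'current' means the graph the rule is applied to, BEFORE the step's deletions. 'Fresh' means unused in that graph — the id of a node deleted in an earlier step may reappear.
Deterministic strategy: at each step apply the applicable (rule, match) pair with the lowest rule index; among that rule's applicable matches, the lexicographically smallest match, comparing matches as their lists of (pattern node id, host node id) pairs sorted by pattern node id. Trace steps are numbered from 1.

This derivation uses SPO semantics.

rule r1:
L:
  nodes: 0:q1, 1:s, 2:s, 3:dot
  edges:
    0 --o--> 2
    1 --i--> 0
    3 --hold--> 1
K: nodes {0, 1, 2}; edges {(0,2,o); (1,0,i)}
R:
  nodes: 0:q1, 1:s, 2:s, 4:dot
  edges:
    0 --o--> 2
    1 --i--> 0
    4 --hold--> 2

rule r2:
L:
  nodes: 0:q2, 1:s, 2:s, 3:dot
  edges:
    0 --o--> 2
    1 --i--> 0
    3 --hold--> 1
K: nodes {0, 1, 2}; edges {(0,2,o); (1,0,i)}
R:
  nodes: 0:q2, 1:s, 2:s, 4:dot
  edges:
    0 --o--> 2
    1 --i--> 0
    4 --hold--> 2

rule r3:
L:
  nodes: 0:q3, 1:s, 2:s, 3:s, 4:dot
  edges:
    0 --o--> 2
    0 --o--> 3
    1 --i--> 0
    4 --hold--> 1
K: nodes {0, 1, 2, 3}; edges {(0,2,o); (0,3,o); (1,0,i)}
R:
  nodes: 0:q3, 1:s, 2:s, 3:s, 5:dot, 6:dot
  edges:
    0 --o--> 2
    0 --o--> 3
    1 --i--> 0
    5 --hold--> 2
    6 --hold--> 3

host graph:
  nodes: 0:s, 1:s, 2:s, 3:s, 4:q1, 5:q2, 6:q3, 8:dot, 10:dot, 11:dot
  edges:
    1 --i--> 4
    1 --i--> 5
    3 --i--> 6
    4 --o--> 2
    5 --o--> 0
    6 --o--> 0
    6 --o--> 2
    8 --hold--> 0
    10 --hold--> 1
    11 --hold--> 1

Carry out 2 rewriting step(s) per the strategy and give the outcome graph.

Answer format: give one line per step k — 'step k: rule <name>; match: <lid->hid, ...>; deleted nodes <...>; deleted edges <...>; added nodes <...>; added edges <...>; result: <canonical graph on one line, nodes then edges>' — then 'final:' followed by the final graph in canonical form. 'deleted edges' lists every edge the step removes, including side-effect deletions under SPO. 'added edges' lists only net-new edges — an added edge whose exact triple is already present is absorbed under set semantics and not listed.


step 1: rule r1; match: 0->4, 1->1, 2->2, 3->10; deleted nodes 10; deleted edges (10,1,hold); added nodes 12; added edges (12,2,hold); result: nodes: 0:s, 1:s, 2:s, 3:s, 4:q1, 5:q2, 6:q3, 8:dot, 11:dot, 12:dot edges: (1,4,i); (1,5,i); (3,6,i); (4,2,o); (5,0,o); (6,0,o); (6,2,o); (8,0,hold); (11,1,hold); (12,2,hold)
step 2: rule r1; match: 0->4, 1->1, 2->2, 3->11; deleted nodes 11; deleted edges (11,1,hold); added nodes 13; added edges (13,2,hold); result: nodes: 0:s, 1:s, 2:s, 3:s, 4:q1, 5:q2, 6:q3, 8:dot, 12:dot, 13:dot edges: (1,4,i); (1,5,i); (3,6,i); (4,2,o); (5,0,o); (6,0,o); (6,2,o); (8,0,hold); (12,2,hold); (13,2,hold)
final:
nodes: 0:s, 1:s, 2:s, 3:s, 4:q1, 5:q2, 6:q3, 8:dot, 12:dot, 13:dot
edges: (1,4,i); (1,5,i); (3,6,i); (4,2,o); (5,0,o); (6,0,o); (6,2,o); (8,0,hold); (12,2,hold); (13,2,hold)


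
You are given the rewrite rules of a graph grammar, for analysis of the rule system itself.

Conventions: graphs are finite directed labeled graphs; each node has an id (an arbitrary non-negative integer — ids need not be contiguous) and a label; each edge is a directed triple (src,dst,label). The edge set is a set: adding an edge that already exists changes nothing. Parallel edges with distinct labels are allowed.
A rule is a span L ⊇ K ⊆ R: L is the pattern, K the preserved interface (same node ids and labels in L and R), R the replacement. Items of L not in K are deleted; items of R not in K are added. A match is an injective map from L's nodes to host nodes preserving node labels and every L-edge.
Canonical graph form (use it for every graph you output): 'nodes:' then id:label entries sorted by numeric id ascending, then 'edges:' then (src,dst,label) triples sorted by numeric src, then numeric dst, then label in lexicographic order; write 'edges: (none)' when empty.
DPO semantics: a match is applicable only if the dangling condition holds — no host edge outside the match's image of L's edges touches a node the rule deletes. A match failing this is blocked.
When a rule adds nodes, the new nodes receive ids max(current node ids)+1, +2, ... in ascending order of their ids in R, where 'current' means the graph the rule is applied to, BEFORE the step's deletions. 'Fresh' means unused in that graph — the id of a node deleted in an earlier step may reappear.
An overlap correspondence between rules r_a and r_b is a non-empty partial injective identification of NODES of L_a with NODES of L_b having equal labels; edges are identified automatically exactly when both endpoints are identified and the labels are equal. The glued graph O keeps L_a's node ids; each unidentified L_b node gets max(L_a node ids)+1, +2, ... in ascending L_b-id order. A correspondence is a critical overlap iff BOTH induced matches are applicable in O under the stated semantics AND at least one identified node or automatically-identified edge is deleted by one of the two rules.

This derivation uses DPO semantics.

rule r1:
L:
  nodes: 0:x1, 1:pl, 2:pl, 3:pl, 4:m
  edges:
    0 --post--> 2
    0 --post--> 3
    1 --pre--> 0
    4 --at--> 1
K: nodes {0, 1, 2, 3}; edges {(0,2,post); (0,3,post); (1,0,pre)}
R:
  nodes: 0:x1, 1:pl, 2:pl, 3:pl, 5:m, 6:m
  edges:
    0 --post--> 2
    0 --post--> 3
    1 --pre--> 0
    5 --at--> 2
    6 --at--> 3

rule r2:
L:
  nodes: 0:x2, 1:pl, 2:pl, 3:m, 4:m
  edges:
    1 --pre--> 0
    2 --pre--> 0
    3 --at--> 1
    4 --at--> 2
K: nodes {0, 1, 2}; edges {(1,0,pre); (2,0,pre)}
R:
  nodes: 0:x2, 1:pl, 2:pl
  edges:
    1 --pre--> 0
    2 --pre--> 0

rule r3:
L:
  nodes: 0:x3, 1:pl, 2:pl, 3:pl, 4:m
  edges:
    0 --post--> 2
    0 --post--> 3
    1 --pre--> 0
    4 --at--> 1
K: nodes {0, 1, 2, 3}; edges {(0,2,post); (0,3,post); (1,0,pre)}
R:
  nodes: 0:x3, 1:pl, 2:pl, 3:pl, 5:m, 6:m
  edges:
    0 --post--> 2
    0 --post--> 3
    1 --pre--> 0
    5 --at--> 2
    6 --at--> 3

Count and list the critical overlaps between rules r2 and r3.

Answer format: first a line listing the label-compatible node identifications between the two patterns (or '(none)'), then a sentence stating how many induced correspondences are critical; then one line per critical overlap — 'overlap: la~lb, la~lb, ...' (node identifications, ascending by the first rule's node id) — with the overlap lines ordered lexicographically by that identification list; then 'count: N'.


label-compatible node identifications between L(r2) and L(r3): 1~1, 1~2, 1~3, 2~1, 2~2, 2~3, 3~4, 4~4
6 of the induced correspondences are critical overlaps of r2 and r3.
overlap: 1~1, 2~2, 3~4
overlap: 1~1, 2~3, 3~4
overlap: 1~1, 3~4
overlap: 1~2, 2~1, 4~4
overlap: 1~3, 2~1, 4~4
overlap: 2~1, 4~4
count: 6


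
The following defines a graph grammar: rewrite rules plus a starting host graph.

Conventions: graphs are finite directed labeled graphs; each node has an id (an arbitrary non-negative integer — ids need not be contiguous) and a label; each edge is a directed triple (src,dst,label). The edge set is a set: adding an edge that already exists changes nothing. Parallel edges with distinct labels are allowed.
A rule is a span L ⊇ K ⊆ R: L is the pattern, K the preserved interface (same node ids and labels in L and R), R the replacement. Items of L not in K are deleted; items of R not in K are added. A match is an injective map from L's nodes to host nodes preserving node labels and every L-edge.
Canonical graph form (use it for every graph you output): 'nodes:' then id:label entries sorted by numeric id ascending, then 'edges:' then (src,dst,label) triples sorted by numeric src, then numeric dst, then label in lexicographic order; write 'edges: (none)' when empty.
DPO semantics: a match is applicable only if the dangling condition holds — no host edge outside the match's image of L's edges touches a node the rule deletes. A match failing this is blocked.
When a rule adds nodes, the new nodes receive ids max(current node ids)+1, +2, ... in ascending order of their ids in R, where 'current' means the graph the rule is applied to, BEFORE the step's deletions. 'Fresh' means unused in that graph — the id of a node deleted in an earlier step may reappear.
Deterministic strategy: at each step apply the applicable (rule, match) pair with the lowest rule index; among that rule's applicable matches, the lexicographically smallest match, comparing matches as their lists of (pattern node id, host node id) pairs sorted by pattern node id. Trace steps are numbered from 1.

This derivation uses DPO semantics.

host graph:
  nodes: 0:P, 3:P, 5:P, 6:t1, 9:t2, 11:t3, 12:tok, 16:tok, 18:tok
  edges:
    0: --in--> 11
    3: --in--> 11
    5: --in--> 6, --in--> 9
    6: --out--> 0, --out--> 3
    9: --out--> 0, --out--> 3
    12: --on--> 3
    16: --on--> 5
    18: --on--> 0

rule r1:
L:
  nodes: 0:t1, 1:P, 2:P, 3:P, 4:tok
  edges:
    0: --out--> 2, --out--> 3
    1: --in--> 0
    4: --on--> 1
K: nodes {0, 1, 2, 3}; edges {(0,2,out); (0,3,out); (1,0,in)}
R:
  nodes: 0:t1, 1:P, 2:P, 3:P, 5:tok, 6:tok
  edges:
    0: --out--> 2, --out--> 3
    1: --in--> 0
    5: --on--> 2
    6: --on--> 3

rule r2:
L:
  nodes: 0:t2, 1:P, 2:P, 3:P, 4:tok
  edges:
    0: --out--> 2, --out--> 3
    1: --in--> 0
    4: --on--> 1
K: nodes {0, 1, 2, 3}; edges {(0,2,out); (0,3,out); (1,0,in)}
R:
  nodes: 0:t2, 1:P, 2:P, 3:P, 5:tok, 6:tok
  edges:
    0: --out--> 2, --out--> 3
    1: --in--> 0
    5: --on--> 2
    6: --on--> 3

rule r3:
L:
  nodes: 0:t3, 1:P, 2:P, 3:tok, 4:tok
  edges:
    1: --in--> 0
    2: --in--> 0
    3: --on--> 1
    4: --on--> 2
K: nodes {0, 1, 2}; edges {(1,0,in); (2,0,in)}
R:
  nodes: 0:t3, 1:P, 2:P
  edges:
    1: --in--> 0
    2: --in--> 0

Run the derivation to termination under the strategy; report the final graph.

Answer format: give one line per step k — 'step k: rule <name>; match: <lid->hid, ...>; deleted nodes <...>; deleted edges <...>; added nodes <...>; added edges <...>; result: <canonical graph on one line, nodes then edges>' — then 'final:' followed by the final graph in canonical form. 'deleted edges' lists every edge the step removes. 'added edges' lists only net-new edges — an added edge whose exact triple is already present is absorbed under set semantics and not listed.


step 1: rule r1; match: 0->6, 1->5, 2->0, 3->3, 4->16; deleted nodes 16; deleted edges (16,5,on); added nodes 19, 20; added edges (19,0,on); (20,3,on); result: nodes: 0:P, 3:P, 5:P, 6:t1, 9:t2, 11:t3, 12:tok, 18:tok, 19:tok, 20:tok edges: (0,11,in); (3,11,in); (5,6,in); (5,9,in); (6,0,out); (6,3,out); (9,0,out); (9,3,out); (12,3,on); (18,0,on); (19,0,on); (20,3,on)
step 2: rule r3; match: 0->11, 1->0, 2->3, 3->18, 4->12; deleted nodes 12, 18; deleted edges (12,3,on); (18,0,on); added nodes (none); added edges (none); result: nodes: 0:P, 3:P, 5:P, 6:t1, 9:t2, 11:t3, 19:tok, 20:tok edges: (0,11,in); (3,11,in); (5,6,in); (5,9,in); (6,0,out); (6,3,out); (9,0,out); (9,3,out); (19,0,on); (20,3,on)
step 3: rule r3; match: 0->11, 1->0, 2->3, 3->19, 4->20; deleted nodes 19, 20; deleted edges (19,0,on); (20,3,on); added nodes (none); added edges (none); result: nodes: 0:P, 3:P, 5:P, 6:t1, 9:t2, 11:t3 edges: (0,11,in); (3,11,in); (5,6,in); (5,9,in); (6,0,out); (6,3,out); (9,0,out); (9,3,out)
final:
nodes: 0:P, 3:P, 5:P, 6:t1, 9:t2, 11:t3
edges: (0,11,in); (3,11,in); (5,6,in); (5,9,in); (6,0,out); (6,3,out); (9,0,out); (9,3,out)


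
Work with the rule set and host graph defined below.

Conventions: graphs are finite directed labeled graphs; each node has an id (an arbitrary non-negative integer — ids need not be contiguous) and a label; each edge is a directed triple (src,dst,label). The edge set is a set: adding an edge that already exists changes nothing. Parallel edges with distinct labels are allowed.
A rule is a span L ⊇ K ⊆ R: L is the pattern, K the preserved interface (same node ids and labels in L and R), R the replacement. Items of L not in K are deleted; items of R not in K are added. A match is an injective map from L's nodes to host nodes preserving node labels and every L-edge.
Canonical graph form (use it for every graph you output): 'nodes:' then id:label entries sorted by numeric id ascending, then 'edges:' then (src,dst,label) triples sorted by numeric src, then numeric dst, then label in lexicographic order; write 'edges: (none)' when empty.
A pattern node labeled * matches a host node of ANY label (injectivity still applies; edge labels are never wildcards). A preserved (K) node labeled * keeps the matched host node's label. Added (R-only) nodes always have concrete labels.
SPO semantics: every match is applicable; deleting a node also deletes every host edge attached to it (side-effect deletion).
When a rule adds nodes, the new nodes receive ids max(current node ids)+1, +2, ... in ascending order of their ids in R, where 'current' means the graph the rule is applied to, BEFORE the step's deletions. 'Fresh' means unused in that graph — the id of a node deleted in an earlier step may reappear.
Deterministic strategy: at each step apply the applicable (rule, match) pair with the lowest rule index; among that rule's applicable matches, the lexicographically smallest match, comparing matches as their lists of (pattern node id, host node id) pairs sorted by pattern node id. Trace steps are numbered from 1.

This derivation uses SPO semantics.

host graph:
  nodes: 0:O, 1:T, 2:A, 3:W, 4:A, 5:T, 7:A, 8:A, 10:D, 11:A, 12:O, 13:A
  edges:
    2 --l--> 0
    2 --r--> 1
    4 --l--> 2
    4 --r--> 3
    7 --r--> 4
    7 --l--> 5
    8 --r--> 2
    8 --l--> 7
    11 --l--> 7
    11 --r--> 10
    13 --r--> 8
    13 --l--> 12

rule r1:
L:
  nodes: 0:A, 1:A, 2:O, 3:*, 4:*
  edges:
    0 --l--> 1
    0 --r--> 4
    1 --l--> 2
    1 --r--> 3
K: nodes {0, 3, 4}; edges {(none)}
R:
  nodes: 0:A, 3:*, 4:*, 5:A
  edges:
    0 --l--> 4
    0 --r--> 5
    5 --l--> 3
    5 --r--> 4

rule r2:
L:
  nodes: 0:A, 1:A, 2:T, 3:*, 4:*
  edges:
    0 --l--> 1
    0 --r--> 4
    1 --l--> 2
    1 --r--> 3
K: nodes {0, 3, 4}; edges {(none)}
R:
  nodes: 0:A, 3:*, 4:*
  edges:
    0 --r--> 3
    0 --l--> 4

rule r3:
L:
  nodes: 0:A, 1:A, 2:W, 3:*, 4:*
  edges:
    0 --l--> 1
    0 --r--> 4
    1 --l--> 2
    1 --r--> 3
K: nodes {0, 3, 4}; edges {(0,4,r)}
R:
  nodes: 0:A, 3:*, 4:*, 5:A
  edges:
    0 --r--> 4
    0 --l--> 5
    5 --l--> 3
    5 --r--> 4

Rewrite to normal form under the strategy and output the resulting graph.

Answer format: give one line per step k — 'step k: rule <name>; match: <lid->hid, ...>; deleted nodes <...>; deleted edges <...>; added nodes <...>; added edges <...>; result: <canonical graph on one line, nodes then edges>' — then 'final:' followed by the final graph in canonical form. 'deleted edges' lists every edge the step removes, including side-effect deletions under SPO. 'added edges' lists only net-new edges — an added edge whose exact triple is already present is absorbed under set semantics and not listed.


step 1: rule r1; match: 0->4, 1->2, 2->0, 3->1, 4->3; deleted nodes 0, 2; deleted edges (2,0,l); (2,1,r); (4,2,l); (4,3,r); (8,2,r); added nodes 14; added edges (4,3,l); (4,14,r); (14,1,l); (14,3,r); result: nodes: 1:T, 3:W, 4:A, 5:T, 7:A, 8:A, 10:D, 11:A, 12:O, 13:A, 14:A edges: (4,3,l); (4,14,r); (7,4,r); (7,5,l); (8,7,l); (11,7,l); (11,10,r); (13,8,r); (13,12,l); (14,1,l); (14,3,r)
step 2: rule r2; match: 0->11, 1->7, 2->5, 3->4, 4->10; deleted nodes 5, 7; deleted edges (7,4,r); (7,5,l); (8,7,l); (11,7,l); (11,10,r); added nodes (none); added edges (11,4,r); (11,10,l); result: nodes: 1:T, 3:W, 4:A, 8:A, 10:D, 11:A, 12:O, 13:A, 14:A edges: (4,3,l); (4,14,r); (11,4,r); (11,10,l); (13,8,r); (13,12,l); (14,1,l); (14,3,r)
final:
nodes: 1:T, 3:W, 4:A, 8:A, 10:D, 11:A, 12:O, 13:A, 14:A
edges: (4,3,l); (4,14,r); (11,4,r); (11,10,l); (13,8,r); (13,12,l); (14,1,l); (14,3,r)
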